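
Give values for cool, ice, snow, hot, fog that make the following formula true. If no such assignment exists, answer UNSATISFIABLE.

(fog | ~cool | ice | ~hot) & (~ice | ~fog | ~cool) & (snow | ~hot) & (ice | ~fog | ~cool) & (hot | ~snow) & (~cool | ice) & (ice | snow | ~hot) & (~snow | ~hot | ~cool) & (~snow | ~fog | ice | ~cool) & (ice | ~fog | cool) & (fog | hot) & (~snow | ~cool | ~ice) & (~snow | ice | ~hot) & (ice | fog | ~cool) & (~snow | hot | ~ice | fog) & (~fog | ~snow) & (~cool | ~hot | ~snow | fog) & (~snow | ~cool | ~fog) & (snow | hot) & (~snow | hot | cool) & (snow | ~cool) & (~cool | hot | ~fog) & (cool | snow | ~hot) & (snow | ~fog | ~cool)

cool ↦ 0,  ice ↦ 1,  snow ↦ 1,  hot ↦ 1,  fog ↦ 0

Suppose snow = 1.
From the singleton clause (hot), hot = 1.
From the singleton clause (~cool), cool = 0.
From the singleton clause (ice), ice = 1.
From the singleton clause (~fog), fog = 0.
All clauses are satisfied.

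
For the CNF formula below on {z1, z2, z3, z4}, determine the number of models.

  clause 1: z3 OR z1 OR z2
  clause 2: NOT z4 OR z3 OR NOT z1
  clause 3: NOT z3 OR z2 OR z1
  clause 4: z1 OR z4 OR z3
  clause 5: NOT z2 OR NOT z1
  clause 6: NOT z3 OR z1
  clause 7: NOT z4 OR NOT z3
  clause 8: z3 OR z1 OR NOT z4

There are 2^4 = 16 truth assignments over (z1, z2, z3, z4).
Split on z2. With z2 = true, the clauses containing z2 are satisfied and NOT z2 drops from the rest; 0 of the 2^3 = 8 assignments to the other variables satisfy what remains.
With z2 = false, by the same count on the reduced clause set, 2 assignments work.
(One model: z1=T, z2=F, z3=F, z4=F.)
Total: 0 + 2 = 2.

2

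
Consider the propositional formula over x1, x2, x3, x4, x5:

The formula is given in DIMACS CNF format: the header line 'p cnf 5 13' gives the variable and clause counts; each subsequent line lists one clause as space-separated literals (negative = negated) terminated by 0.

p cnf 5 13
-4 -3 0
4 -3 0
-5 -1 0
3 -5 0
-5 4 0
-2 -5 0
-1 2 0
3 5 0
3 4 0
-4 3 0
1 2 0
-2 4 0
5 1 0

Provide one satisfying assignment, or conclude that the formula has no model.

Try x4 = False.
(¬x3) alone gives x3 = False.
But (x3) is also a unit clause — contradiction.
Undo x4 and try x4 = True.
(¬x3) alone gives x3 = False.
But (x3) is also a unit clause — contradiction.
Neither x4 = True nor x4 = False works.

UNSATISFIABLE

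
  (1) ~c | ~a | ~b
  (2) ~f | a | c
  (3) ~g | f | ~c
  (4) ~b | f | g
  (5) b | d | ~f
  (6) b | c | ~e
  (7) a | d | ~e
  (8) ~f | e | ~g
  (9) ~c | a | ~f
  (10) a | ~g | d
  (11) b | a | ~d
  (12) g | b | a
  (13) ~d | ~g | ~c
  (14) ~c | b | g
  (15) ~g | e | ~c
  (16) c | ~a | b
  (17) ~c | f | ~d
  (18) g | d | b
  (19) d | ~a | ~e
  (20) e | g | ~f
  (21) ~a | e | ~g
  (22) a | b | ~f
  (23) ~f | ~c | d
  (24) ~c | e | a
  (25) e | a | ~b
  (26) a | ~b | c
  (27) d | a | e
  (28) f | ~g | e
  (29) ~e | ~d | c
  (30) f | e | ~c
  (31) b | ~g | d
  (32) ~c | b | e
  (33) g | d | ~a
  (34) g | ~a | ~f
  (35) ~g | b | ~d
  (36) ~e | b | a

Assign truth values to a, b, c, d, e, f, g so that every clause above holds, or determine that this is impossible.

Case c = 0:
Case f = 0:
Case b = 0:
(~e) alone gives e = 0.
(~a) alone gives a = 0.
(~d) alone gives d = 0.
But (d) is also a unit clause — contradiction.
Undo b and try b = 1.
(g) alone gives g = 1.
(a) alone gives a = 1.
(e) alone gives e = 1.
(d) alone gives d = 1.
But (~d) is also a unit clause — contradiction.
Either choice for b ends in contradiction.
Undo f and try f = 1.
(a) alone gives a = 1.
(b) alone gives b = 1.
(g) alone gives g = 1.
(e) alone gives e = 1.
(d) alone gives d = 1.
But (~d) is also a unit clause — contradiction.
Either choice for f ends in contradiction.
Undo c and try c = 1.
Case a = 0:
(~f) alone gives f = 0.
(~g) alone gives g = 0.
(~b) alone gives b = 0.
But (b) is also a unit clause — contradiction.
Undo a and try a = 1.
(~b) alone gives b = 0.
(g) alone gives g = 1.
(f) alone gives f = 1.
(d) alone gives d = 1.
But (~d) is also a unit clause — contradiction.
Either choice for a ends in contradiction.
Either choice for c ends in contradiction.

UNSATISFIABLE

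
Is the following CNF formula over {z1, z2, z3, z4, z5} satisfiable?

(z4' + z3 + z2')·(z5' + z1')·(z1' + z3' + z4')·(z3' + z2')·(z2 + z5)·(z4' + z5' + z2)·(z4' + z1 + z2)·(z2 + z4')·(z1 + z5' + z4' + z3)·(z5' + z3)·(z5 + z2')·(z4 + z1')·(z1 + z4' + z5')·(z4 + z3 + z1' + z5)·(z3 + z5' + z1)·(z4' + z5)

Case z5 = 1:
From the singleton clause (z1'), z1 = 0.
From the singleton clause (z3), z3 = 1.
From the singleton clause (z2'), z2 = 0.
From the singleton clause (z4'), z4 = 0.
Every clause now holds.
A satisfying assignment: z1: 0; z2: 0; z3: 1; z4: 0; z5: 1.

Yes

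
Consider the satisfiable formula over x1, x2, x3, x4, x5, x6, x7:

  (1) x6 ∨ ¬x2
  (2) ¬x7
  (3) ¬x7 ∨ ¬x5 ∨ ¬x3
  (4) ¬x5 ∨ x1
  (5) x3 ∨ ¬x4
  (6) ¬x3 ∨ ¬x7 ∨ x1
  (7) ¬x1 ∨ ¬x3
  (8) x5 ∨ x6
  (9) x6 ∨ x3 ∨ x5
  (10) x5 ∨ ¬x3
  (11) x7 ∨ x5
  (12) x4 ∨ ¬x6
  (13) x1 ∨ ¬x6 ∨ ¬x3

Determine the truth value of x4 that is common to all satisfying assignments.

False

Suppose x4 = True.
From the singleton clause (¬x7), x7 = False.
From the singleton clause (x3), x3 = True.
From the singleton clause (¬x1), x1 = False.
From the singleton clause (¬x5), x5 = False.
Now (x5) is unsatisfied and unit — conflict.
So every satisfying assignment has x4 = False.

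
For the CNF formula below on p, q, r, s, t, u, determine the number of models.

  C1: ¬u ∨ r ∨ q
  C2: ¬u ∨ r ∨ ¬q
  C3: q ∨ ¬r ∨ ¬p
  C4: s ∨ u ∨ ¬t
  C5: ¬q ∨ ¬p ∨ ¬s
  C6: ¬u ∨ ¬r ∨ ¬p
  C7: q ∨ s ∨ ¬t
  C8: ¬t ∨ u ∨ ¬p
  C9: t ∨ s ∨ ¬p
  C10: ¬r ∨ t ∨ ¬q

There are 2^6 = 64 truth assignments over (p, q, r, s, t, u).
Split on q. With q = True, the clauses containing q are satisfied and ¬q drops from the rest; 6 of the 2^5 = 32 assignments to the other variables satisfy what remains.
With q = False, by the same count on the reduced clause set, 10 assignments work.
Total: 6 + 10 = 16.

16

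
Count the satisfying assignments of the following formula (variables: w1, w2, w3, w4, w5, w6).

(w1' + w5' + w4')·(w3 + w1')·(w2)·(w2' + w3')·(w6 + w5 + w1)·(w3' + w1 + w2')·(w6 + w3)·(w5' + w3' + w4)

There are 2^6 = 64 truth assignments over (w1, w2, w3, w4, w5, w6).
Split on w1. With w1 = 1, the clauses containing w1 are satisfied and w1' drops from the rest; 0 of the 2^5 = 32 assignments to the other variables satisfy what remains.
With w1 = 0, by the same count on the reduced clause set, 4 assignments work.
(One model: w1=F, w2=T, w3=F, w4=F, w5=F, w6=T.)
Total: 0 + 4 = 4.

4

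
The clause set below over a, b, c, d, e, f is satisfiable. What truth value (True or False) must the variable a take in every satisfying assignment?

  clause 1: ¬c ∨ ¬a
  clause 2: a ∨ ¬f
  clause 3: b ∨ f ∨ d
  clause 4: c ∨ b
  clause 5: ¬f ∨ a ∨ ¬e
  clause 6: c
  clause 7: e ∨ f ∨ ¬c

False

Suppose a = True.
From the singleton clause (¬c), c = False.
Now (c) is unsatisfied and unit — conflict.
So every satisfying assignment has a = False.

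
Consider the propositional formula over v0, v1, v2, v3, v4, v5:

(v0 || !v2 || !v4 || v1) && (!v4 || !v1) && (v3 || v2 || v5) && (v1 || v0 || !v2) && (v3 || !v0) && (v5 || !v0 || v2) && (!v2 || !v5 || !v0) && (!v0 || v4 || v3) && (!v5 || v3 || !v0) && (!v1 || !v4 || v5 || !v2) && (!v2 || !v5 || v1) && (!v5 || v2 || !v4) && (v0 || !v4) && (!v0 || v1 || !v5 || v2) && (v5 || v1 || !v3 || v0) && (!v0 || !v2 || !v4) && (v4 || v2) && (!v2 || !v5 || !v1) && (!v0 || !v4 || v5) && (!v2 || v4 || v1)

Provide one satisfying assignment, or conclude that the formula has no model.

Suppose v4 = false.
Unit clause (v2) forces v2 = true.
Unit clause (v1) forces v1 = true.
Unit clause (!v5) forces v5 = false.
Suppose v3 = true.
Every clause is now satisfied; v0 is unconstrained.

v0: false; v1: true; v2: true; v3: true; v4: false; v5: false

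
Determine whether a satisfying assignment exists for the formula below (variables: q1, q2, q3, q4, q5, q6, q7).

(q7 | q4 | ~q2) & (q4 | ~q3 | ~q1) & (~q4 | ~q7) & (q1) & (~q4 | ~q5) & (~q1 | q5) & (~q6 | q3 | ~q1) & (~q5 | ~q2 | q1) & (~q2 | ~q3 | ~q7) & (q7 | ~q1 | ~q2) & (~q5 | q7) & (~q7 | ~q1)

The clause (q1) is unit, so q1 = 1.
The clause (q5) is unit, so q5 = 1.
The clause (~q4) is unit, so q4 = 0.
The clause (~q3) is unit, so q3 = 0.
The clause (~q6) is unit, so q6 = 0.
The clause (q7) is unit, so q7 = 1.
But (~q7) is also a unit clause — contradiction.
No assignment satisfies every clause.

No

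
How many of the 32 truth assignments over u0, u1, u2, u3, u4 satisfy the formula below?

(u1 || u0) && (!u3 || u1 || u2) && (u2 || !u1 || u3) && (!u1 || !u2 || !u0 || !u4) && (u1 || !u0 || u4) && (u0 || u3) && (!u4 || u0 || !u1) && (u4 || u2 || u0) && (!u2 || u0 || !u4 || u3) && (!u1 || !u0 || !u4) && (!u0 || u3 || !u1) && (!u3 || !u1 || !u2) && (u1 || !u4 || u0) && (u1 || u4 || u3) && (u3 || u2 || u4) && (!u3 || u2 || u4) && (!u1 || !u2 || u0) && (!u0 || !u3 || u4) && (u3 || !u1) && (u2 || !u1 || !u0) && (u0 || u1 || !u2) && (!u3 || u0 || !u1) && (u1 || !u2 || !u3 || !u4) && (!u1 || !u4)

2

There are 2^5 = 32 truth assignments over (u0, u1, u2, u3, u4).
Split on u4. With u4 = true, the clauses containing u4 are satisfied and !u4 drops from the rest; 2 of the 2^4 = 16 assignments to the other variables satisfy what remains.
With u4 = false, by the same count on the reduced clause set, 0 assignments work.
(One model: u0=T, u1=F, u2=F, u3=F, u4=T.)
Total: 2 + 0 = 2.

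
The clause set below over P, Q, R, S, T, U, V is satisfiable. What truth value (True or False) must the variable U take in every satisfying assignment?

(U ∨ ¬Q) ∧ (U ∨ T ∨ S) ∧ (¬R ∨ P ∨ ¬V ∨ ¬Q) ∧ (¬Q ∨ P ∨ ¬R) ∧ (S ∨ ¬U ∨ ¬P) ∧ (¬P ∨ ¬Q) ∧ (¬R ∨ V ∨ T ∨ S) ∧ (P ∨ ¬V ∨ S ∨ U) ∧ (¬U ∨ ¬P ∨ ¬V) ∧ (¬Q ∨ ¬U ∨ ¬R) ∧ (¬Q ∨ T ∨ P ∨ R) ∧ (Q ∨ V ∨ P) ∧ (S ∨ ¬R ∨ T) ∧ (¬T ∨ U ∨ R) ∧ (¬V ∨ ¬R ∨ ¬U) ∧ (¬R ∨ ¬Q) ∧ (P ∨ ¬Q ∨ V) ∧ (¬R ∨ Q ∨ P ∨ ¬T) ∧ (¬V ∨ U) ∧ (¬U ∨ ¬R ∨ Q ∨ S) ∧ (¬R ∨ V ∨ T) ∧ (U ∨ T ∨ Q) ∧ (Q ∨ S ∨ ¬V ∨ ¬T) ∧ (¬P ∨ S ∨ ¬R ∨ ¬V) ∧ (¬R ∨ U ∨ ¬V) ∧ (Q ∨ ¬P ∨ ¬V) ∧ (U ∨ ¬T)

Suppose U = False.
Unit clause (¬Q) forces Q = False.
Unit clause (¬V) forces V = False.
Unit clause (P) forces P = True.
Unit clause (T) forces T = True.
But (¬T) is also a unit clause — contradiction.
So every satisfying assignment has U = True.

True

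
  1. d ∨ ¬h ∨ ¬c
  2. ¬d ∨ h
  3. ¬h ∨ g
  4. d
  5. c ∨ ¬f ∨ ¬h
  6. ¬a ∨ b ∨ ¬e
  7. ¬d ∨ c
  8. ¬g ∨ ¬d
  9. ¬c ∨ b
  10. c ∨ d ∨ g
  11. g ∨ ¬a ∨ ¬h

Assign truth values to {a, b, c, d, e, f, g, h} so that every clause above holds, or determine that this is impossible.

UNSATISFIABLE

The clause (d) is unit, so d = True.
The clause (h) is unit, so h = True.
The clause (g) is unit, so g = True.
But (¬g) is also a unit clause — contradiction.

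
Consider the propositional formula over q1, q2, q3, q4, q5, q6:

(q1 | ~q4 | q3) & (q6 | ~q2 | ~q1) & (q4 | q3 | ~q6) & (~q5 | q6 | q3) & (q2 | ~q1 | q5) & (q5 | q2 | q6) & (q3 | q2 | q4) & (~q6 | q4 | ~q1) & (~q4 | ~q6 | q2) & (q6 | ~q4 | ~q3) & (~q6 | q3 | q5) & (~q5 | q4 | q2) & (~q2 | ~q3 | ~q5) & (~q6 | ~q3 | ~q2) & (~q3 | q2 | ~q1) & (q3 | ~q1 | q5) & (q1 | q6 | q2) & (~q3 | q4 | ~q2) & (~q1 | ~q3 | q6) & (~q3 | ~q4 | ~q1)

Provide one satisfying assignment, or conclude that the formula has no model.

Try q1 = 0.
Try q4 = 0.
Try q3 = 0.
Unit clause (~q6) forces q6 = 0.
Unit clause (~q5) forces q5 = 0.
Unit clause (q2) forces q2 = 1.
All clauses are satisfied.

q1: 0; q2: 1; q3: 0; q4: 0; q5: 0; q6: 0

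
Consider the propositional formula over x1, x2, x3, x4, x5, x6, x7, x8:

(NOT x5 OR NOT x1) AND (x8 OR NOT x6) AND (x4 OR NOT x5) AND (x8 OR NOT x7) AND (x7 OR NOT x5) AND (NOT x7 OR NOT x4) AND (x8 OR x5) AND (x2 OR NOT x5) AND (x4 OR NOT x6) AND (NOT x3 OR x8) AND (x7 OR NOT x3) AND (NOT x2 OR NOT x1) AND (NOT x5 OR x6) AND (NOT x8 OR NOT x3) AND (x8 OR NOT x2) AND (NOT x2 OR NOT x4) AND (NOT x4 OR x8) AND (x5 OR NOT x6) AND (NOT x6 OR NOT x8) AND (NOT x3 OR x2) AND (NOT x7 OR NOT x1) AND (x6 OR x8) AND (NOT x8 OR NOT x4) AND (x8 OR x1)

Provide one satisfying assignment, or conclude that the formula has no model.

Suppose x5 = false.
Unit clause (x8) forces x8 = true.
Unit clause (NOT x3) forces x3 = false.
Unit clause (NOT x6) forces x6 = false.
Unit clause (NOT x4) forces x4 = false.
Suppose x2 = false.
Suppose x7 = false.
No clause remains; x1 is free.

x1: true, x2: false, x3: false, x4: false, x5: false, x6: false, x7: false, x8: true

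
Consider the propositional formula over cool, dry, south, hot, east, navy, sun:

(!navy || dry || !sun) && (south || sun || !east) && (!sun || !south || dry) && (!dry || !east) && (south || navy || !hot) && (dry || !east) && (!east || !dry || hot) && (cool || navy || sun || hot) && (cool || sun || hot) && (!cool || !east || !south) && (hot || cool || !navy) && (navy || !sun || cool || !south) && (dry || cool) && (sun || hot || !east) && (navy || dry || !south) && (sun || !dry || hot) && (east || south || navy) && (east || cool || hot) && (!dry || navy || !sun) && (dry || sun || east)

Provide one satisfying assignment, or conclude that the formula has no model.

Suppose dry = true.
(!east) alone gives east = false.
Suppose sun = false.
(hot) alone gives hot = true.
Suppose south = true.
No clause remains; cool, navy are free.

cool: false,  dry: true,  south: true,  hot: true,  east: false,  navy: false,  sun: false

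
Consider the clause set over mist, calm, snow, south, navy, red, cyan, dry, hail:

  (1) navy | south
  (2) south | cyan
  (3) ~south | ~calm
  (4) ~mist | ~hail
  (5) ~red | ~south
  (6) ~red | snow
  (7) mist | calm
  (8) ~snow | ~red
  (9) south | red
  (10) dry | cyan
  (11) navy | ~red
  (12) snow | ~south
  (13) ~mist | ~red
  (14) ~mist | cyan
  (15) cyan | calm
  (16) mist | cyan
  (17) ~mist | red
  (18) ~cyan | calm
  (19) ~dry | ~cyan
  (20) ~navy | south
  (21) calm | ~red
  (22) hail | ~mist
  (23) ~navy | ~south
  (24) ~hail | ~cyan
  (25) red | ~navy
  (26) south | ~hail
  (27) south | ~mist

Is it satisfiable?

No

Case navy = 1:
Unit clause (south) forces south = 1.
But (~south) is also a unit clause — contradiction.
Backtrack on navy: now try navy = 0.
Unit clause (south) forces south = 1.
Unit clause (~calm) forces calm = 0.
Unit clause (~red) forces red = 0.
Unit clause (mist) forces mist = 1.
But (~mist) is also a unit clause — contradiction.
Both values of navy lead to a conflict.
No assignment satisfies every clause.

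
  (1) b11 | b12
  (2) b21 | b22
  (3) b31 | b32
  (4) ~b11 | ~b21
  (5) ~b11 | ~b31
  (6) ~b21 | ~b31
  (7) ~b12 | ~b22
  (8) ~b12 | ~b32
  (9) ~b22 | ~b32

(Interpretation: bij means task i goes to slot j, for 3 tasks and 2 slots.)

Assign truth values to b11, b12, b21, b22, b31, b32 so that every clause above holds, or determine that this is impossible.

Suppose b11 = 1.
The clause (~b21) is unit, so b21 = 0.
The clause (b22) is unit, so b22 = 1.
The clause (~b31) is unit, so b31 = 0.
The clause (b32) is unit, so b32 = 1.
That conflicts with the unit clause (~b32).
So b11 must be the other value — set b11 = 0.
The clause (b12) is unit, so b12 = 1.
The clause (~b22) is unit, so b22 = 0.
The clause (b21) is unit, so b21 = 1.
The clause (~b31) is unit, so b31 = 0.
The clause (b32) is unit, so b32 = 1.
That conflicts with the unit clause (~b32).
Both values of b11 lead to a conflict.

UNSATISFIABLE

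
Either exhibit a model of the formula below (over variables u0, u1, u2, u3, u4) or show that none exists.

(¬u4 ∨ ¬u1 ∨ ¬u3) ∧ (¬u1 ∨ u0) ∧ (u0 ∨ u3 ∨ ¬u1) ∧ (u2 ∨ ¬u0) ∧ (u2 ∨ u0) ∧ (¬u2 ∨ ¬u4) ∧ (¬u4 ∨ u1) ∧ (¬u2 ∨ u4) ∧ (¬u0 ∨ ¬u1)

Case u1 = False:
The clause (¬u4) is unit, so u4 = False.
The clause (¬u2) is unit, so u2 = False.
The clause (¬u0) is unit, so u0 = False.
But (u0) is also a unit clause — contradiction.
So u1 must be the other value — set u1 = True.
The clause (u0) is unit, so u0 = True.
But (¬u0) is also a unit clause — contradiction.
Either choice for u1 ends in contradiction.

UNSATISFIABLE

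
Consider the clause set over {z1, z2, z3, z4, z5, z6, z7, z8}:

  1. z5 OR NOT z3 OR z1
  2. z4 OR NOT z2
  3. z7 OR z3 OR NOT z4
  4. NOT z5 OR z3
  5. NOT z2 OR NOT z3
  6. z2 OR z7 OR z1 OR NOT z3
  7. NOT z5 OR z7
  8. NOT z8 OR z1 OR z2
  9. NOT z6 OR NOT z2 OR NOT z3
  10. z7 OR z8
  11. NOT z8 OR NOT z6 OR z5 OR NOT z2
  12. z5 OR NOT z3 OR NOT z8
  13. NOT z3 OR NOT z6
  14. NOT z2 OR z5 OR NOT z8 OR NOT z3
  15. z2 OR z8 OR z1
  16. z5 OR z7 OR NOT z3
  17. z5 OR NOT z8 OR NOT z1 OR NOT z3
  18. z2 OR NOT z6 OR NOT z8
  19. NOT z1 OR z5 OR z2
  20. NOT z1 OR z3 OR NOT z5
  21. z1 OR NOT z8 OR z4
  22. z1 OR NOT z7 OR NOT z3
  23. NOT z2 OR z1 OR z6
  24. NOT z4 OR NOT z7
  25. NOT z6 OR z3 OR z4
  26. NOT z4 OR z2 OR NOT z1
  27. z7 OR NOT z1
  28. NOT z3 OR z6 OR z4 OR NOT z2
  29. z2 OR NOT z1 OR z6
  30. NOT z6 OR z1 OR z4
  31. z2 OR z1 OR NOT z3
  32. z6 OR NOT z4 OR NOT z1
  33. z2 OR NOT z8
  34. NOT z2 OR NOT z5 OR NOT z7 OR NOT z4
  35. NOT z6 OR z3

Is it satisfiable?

Suppose z4 = true.
(NOT z7) alone gives z7 = false.
(z3) alone gives z3 = true.
(NOT z2) alone gives z2 = false.
(z1) alone gives z1 = true.
Now (NOT z1) is unsatisfied and unit — conflict.
So z4 must be the other value — set z4 = false.
(NOT z2) alone gives z2 = false.
(NOT z8) alone gives z8 = false.
(z7) alone gives z7 = true.
(z1) alone gives z1 = true.
(z5) alone gives z5 = true.
(z3) alone gives z3 = true.
(NOT z6) alone gives z6 = false.
Now (z6) is unsatisfied and unit — conflict.
Neither z4 = true nor z4 = false works.
No assignment satisfies every clause.

No, unsatisfiable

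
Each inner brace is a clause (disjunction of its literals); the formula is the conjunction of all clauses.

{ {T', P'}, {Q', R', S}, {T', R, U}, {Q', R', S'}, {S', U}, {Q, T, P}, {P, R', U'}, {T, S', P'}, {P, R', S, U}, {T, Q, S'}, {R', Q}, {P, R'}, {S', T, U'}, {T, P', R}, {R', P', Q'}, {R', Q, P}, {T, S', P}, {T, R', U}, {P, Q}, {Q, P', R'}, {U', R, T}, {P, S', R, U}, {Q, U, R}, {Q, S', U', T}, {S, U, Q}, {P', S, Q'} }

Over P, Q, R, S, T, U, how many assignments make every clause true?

3

There are 2^6 = 64 truth assignments over (P, Q, R, S, T, U).
Split on R. With R = 1, the clauses containing R are satisfied and R' drops from the rest; 0 of the 2^5 = 32 assignments to the other variables satisfy what remains.
With R = 0, by the same count on the reduced clause set, 3 assignments work.
(One model: P=F, Q=T, R=F, S=F, T=F, U=F.)
Total: 0 + 3 = 3.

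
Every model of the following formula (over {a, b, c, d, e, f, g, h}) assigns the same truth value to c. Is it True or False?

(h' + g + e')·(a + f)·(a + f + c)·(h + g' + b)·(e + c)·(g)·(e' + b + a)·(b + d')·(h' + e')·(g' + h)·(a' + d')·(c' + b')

Suppose c = 0.
From the singleton clause (e), e = 1.
From the singleton clause (g), g = 1.
From the singleton clause (h'), h = 0.
But (h) is also a unit clause — contradiction.
So every satisfying assignment has c = True.

True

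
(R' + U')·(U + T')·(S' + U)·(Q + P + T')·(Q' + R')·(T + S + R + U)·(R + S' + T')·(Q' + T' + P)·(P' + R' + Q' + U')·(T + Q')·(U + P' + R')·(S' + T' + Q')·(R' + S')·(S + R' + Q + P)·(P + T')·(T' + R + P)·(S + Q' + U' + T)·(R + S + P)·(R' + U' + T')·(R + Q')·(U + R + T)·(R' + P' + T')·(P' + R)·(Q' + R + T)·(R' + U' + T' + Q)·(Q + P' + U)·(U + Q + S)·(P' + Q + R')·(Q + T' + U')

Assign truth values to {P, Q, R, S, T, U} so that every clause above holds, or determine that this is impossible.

P ↦ 0, Q ↦ 0, R ↦ 0, S ↦ 1, T ↦ 0, U ↦ 1

Suppose R = 0.
The clause (Q') is unit, so Q = 0.
The clause (P') is unit, so P = 0.
The clause (T') is unit, so T = 0.
The clause (S) is unit, so S = 1.
The clause (U) is unit, so U = 1.
All clauses are satisfied.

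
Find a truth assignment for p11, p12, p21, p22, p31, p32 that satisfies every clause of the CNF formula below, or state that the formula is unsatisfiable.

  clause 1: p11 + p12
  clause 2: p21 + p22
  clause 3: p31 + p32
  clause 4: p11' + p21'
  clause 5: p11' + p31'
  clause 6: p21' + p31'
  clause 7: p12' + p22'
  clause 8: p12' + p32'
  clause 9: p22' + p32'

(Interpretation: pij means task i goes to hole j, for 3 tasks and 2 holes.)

Suppose p11 = 1.
The clause (p21') is unit, so p21 = 0.
The clause (p22) is unit, so p22 = 1.
The clause (p31') is unit, so p31 = 0.
The clause (p32) is unit, so p32 = 1.
Now (p32') is unsatisfied and unit — conflict.
So p11 must be the other value — set p11 = 0.
The clause (p12) is unit, so p12 = 1.
The clause (p22') is unit, so p22 = 0.
The clause (p21) is unit, so p21 = 1.
The clause (p31') is unit, so p31 = 0.
The clause (p32) is unit, so p32 = 1.
Now (p32') is unsatisfied and unit — conflict.
Either choice for p11 ends in contradiction.

UNSATISFIABLE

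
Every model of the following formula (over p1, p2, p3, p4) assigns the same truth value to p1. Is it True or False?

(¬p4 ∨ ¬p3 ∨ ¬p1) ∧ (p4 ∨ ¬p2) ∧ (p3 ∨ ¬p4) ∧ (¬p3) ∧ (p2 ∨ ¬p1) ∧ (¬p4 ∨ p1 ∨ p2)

False

Suppose p1 = True.
The clause (¬p3) is unit, so p3 = False.
The clause (¬p4) is unit, so p4 = False.
The clause (¬p2) is unit, so p2 = False.
But (p2) is also a unit clause — contradiction.
So every satisfying assignment has p1 = False.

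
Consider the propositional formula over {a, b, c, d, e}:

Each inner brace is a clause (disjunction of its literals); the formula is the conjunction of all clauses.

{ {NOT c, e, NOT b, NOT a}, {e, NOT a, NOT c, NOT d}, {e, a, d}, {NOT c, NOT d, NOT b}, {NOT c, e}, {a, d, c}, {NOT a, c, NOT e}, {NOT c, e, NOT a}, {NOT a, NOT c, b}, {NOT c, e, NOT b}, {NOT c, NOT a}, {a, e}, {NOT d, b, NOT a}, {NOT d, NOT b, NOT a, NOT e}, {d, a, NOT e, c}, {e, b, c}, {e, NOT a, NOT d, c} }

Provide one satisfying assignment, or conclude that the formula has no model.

Branch on c: set c = false.
Branch on a: set a = false.
The clause (d) is unit, so d = true.
The clause (e) is unit, so e = true.
No clause remains; b is free.

a: false, b: false, c: false, d: true, e: true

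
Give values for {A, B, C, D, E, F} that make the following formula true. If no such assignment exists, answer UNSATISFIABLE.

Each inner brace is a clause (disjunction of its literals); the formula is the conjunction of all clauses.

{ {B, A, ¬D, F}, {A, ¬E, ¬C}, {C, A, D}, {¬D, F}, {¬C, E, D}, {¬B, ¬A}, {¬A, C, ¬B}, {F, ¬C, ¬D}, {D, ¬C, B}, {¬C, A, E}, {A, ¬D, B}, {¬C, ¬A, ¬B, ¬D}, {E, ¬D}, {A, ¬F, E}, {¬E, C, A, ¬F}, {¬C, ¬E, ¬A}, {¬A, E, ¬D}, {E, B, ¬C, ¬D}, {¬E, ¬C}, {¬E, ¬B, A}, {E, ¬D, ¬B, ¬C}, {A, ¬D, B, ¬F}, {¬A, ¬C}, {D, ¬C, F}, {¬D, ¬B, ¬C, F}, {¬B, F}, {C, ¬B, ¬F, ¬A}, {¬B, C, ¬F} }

A ↦ True, B ↦ False, C ↦ False, D ↦ True, E ↦ True, F ↦ True

Try D = True.
(F) alone gives F = True.
(E) alone gives E = True.
(¬C) alone gives C = False.
(A) alone gives A = True.
(¬B) alone gives B = False.
All clauses are satisfied.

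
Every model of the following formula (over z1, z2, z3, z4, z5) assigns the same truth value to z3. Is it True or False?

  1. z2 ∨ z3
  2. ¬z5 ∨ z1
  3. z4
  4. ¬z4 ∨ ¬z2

True

Suppose z3 = False.
From the singleton clause (z2), z2 = True.
From the singleton clause (z4), z4 = True.
But (¬z4) is also a unit clause — contradiction.
So every satisfying assignment has z3 = True.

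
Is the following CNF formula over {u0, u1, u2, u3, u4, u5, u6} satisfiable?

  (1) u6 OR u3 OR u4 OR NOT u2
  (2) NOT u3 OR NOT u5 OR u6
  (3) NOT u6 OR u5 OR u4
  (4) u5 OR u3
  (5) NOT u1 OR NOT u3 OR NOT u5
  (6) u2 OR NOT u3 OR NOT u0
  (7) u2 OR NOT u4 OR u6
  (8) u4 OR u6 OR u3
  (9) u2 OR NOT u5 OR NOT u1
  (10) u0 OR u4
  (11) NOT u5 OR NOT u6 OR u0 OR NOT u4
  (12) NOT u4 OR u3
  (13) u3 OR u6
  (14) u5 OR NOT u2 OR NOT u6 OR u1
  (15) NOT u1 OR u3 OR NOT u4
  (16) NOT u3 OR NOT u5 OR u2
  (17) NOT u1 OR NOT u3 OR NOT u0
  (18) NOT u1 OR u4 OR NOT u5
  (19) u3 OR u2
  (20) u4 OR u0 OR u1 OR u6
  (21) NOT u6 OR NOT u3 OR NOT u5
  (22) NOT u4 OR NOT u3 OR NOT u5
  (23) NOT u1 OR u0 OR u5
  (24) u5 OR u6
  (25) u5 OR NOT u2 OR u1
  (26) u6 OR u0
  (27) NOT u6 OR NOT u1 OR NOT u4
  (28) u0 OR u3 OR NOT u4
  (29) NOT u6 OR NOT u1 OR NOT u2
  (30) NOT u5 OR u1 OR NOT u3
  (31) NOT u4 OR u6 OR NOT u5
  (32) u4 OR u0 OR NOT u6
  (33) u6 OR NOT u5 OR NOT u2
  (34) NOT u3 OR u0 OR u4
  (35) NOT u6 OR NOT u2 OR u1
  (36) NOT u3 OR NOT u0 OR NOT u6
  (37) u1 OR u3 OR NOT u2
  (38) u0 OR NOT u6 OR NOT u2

Yes

Case u5 = false:
From the singleton clause (u3), u3 = true.
From the singleton clause (u6), u6 = true.
From the singleton clause (u4), u4 = true.
From the singleton clause (NOT u1), u1 = false.
From the singleton clause (NOT u2), u2 = false.
From the singleton clause (NOT u0), u0 = false.
Every clause now holds.
A satisfying assignment: u0: false,  u1: false,  u2: false,  u3: true,  u4: true,  u5: false,  u6: true.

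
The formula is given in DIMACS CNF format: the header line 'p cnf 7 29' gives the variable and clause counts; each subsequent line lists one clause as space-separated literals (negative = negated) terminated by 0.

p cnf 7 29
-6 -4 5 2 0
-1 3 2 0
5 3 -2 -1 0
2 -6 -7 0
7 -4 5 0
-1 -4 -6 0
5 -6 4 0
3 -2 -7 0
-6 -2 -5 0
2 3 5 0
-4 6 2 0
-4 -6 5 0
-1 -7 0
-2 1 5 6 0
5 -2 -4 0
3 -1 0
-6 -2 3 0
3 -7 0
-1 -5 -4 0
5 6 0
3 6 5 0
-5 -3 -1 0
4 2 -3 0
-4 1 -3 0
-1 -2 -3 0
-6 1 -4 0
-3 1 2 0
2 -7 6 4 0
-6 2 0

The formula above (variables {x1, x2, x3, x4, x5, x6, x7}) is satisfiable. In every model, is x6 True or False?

False

Suppose x6 = True.
From the singleton clause (x2), x2 = True.
From the singleton clause (¬x5), x5 = False.
From the singleton clause (x4), x4 = True.
Now (¬x4) is unsatisfied and unit — conflict.
So every satisfying assignment has x6 = False.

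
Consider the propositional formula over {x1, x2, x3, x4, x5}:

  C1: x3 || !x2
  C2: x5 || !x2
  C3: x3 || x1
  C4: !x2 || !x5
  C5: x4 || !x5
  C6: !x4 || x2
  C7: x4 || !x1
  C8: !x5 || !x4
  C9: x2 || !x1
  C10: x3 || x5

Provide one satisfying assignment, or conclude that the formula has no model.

x1: false; x2: false; x3: true; x4: false; x5: false

Case x3 = true:
Case x5 = false:
From the singleton clause (!x2), x2 = false.
From the singleton clause (!x4), x4 = false.
From the singleton clause (!x1), x1 = false.
Every clause now holds.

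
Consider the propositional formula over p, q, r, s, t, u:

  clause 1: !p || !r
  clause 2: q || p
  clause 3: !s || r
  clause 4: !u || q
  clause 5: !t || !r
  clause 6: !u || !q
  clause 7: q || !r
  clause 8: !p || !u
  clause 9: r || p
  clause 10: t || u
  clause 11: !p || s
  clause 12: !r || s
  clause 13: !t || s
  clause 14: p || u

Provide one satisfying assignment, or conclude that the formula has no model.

Branch on p: set p = false.
(q) alone gives q = true.
(!u) alone gives u = false.
That conflicts with the unit clause (u).
So p must be the other value — set p = true.
(!r) alone gives r = false.
(!s) alone gives s = false.
That conflicts with the unit clause (s).
Both values of p lead to a conflict.

UNSATISFIABLE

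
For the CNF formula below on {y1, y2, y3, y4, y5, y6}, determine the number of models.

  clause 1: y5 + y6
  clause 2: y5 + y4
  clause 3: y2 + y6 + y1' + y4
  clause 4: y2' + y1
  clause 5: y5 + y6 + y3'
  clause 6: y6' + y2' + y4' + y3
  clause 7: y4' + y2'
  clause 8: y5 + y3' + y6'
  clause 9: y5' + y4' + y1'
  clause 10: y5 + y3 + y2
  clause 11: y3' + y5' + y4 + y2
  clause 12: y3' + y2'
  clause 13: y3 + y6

There are 2^6 = 64 truth assignments over (y1, y2, y3, y4, y5, y6).
Split on y2. With y2 = 1, the clauses containing y2 are satisfied and y2' drops from the rest; 1 of the 2^5 = 32 assignments to the other variables satisfy what remains.
With y2 = 0, by the same count on the reduced clause set, 5 assignments work.
(One model: y1=F, y2=F, y3=F, y4=F, y5=T, y6=T.)
Total: 1 + 5 = 6.

6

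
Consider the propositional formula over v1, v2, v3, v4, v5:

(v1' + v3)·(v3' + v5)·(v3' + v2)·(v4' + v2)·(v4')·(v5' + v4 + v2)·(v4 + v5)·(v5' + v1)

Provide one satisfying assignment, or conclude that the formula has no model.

(v4') alone gives v4 = 0.
(v5) alone gives v5 = 1.
(v2) alone gives v2 = 1.
(v1) alone gives v1 = 1.
(v3) alone gives v3 = 1.
This assignment satisfies each clause.

v1: 1, v2: 1, v3: 1, v4: 0, v5: 1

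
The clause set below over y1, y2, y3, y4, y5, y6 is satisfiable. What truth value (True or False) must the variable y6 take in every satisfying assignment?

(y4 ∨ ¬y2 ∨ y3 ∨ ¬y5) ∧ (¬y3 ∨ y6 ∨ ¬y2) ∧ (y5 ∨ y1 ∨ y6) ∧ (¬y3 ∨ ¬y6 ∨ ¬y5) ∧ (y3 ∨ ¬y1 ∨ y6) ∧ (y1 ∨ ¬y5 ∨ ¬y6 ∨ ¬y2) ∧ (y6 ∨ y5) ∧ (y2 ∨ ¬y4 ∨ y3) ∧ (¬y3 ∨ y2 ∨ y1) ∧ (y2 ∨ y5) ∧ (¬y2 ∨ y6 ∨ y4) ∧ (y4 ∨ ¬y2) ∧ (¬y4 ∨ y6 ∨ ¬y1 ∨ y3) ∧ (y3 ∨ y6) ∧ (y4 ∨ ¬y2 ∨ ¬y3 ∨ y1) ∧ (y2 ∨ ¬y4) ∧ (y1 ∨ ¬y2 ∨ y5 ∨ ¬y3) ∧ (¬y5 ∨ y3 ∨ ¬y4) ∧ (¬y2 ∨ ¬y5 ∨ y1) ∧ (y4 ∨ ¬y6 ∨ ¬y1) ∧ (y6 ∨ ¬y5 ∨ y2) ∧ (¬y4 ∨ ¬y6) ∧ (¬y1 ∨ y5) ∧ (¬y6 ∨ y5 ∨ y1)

Suppose y6 = False.
The clause (y5) is unit, so y5 = True.
The clause (y3) is unit, so y3 = True.
The clause (¬y2) is unit, so y2 = False.
Now (y2) is unsatisfied and unit — conflict.
So every satisfying assignment has y6 = True.

True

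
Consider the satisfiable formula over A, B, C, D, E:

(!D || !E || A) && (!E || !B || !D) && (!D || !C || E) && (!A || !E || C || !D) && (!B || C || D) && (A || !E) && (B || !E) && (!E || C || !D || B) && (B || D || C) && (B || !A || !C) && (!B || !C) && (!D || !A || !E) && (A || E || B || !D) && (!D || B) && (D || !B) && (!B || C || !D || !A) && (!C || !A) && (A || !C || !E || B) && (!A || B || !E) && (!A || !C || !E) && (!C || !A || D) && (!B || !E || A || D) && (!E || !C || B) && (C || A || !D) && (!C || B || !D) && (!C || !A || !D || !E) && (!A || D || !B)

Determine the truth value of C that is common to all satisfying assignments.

True

Suppose C = false.
Try B = false.
From the singleton clause (!E), E = false.
From the singleton clause (D), D = true.
Now (!D) is unsatisfied and unit — conflict.
Undo B and try B = true.
From the singleton clause (D), D = true.
From the singleton clause (!E), E = false.
From the singleton clause (!A), A = false.
Now (A) is unsatisfied and unit — conflict.
Either choice for B ends in contradiction.
So every satisfying assignment has C = True.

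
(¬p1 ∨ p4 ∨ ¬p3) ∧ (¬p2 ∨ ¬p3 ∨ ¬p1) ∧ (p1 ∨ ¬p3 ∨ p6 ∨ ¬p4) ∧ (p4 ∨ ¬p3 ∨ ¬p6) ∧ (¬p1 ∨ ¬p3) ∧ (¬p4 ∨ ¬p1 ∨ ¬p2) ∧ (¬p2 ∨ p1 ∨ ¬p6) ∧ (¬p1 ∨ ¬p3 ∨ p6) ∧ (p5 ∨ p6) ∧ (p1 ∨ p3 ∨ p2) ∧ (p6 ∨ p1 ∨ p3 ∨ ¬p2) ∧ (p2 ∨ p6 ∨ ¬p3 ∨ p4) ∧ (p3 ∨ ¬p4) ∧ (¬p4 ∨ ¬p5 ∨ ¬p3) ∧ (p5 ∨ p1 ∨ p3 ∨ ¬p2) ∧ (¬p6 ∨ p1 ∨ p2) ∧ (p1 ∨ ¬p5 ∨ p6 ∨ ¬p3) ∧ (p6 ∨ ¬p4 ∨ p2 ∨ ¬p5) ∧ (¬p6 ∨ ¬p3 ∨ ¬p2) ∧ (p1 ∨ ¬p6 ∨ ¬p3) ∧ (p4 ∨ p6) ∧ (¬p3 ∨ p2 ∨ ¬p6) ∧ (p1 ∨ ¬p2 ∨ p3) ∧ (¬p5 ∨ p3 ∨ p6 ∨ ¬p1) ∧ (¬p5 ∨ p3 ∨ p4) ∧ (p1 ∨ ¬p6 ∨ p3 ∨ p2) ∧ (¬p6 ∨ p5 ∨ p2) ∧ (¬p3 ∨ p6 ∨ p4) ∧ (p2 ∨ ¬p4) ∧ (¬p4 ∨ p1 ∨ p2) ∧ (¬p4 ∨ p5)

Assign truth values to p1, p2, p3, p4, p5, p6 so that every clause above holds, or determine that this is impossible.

Branch on p1: set p1 = True.
(¬p3) alone gives p3 = False.
(¬p4) alone gives p4 = False.
(p6) alone gives p6 = True.
(¬p5) alone gives p5 = False.
(p2) alone gives p2 = True.
This assignment satisfies each clause.

p1 ↦ True,  p2 ↦ True,  p3 ↦ False,  p4 ↦ False,  p5 ↦ False,  p6 ↦ True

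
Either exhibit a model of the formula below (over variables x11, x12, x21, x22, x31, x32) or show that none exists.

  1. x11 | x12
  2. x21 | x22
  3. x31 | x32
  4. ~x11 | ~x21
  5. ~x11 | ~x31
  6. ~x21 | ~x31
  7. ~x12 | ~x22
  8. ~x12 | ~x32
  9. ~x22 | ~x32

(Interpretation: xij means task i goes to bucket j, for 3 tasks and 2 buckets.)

Case x11 = 1:
The clause (~x21) is unit, so x21 = 0.
The clause (x22) is unit, so x22 = 1.
The clause (~x31) is unit, so x31 = 0.
The clause (x32) is unit, so x32 = 1.
That conflicts with the unit clause (~x32).
Undo x11 and try x11 = 0.
The clause (x12) is unit, so x12 = 1.
The clause (~x22) is unit, so x22 = 0.
The clause (x21) is unit, so x21 = 1.
The clause (~x31) is unit, so x31 = 0.
The clause (x32) is unit, so x32 = 1.
That conflicts with the unit clause (~x32).
Both values of x11 lead to a conflict.

UNSATISFIABLE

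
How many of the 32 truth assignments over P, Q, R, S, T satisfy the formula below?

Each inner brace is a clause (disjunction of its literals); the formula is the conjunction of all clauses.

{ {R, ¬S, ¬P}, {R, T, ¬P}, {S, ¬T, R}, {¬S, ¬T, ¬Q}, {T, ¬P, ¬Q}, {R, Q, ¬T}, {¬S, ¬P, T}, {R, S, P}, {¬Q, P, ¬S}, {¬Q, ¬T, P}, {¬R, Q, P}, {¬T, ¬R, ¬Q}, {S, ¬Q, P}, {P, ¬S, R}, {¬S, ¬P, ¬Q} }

3

There are 2^5 = 32 truth assignments over (P, Q, R, S, T).
Split on P. With P = True, the clauses containing P are satisfied and ¬P drops from the rest; 3 of the 2^4 = 16 assignments to the other variables satisfy what remains.
With P = False, by the same count on the reduced clause set, 0 assignments work.
Total: 3 + 0 = 3.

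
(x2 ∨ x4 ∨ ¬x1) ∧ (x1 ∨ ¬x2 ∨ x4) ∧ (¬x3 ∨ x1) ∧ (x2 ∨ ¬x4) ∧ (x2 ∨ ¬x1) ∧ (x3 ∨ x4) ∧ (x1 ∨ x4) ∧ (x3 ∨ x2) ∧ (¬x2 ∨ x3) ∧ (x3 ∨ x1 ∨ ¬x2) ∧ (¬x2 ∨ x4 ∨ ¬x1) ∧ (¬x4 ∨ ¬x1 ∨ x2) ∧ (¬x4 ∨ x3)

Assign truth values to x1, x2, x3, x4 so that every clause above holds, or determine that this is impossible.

x1: True; x2: True; x3: True; x4: True

Case x3 = True:
(x1) alone gives x1 = True.
(x2) alone gives x2 = True.
(x4) alone gives x4 = True.
This assignment satisfies each clause.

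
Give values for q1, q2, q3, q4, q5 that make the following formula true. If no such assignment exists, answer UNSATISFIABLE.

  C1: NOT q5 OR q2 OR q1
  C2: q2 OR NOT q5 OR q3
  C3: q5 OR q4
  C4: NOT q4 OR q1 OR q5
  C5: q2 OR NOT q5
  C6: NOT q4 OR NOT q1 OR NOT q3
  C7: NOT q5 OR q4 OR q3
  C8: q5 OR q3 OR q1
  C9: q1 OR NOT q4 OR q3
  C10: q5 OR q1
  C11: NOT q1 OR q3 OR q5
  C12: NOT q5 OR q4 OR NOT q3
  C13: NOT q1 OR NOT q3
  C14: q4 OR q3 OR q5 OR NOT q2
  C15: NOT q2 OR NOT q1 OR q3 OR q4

q1=true, q2=true, q3=false, q4=true, q5=true

Case q5 = true:
The clause (q2) is unit, so q2 = true.
Case q4 = true:
Case q1 = true:
The clause (NOT q3) is unit, so q3 = false.
All clauses are satisfied.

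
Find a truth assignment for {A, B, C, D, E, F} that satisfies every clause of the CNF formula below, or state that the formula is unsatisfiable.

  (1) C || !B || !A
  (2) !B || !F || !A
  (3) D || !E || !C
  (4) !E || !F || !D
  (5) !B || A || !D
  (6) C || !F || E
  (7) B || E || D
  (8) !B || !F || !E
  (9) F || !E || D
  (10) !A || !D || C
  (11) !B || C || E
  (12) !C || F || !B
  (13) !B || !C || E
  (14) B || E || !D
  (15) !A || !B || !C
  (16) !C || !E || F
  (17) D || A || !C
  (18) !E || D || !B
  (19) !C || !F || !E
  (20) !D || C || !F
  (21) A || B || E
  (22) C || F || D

Try C = false.
Try B = false.
Try F = true.
From the singleton clause (E), E = true.
From the singleton clause (!D), D = false.
Every clause is now satisfied; A is unconstrained.

A=false; B=false; C=false; D=false; E=true; F=true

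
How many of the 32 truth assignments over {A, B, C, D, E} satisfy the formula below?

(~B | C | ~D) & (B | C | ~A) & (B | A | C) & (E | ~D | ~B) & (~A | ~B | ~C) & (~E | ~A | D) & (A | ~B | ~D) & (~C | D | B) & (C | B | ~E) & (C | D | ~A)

There are 2^5 = 32 truth assignments over (A, B, C, D, E).
Split on D. With D = 1, the clauses containing D are satisfied and ~D drops from the rest; 4 of the 2^4 = 16 assignments to the other variables satisfy what remains.
With D = 0, by the same count on the reduced clause set, 4 assignments work.
(One model: A=F, B=F, C=T, D=T, E=F.)
Total: 4 + 4 = 8.

8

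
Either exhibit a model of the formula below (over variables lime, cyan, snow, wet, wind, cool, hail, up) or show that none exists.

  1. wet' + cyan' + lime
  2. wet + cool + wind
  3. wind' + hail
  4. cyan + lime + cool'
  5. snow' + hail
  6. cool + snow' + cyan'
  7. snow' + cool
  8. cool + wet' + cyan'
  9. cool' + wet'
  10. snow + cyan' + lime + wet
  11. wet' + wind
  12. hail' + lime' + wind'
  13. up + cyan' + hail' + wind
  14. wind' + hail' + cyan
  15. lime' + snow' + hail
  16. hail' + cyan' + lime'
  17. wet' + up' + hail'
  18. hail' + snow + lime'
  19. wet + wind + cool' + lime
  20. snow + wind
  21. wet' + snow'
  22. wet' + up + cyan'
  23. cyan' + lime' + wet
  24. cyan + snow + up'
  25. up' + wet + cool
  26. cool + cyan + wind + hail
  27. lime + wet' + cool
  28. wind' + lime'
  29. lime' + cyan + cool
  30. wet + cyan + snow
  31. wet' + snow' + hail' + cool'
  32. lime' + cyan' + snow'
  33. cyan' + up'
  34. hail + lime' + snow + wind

lime ↦ 0, cyan ↦ 1, snow ↦ 1, wet ↦ 0, wind ↦ 1, cool ↦ 1, hail ↦ 1, up ↦ 0

Case wind = 1:
The clause (hail) is unit, so hail = 1.
The clause (lime') is unit, so lime = 0.
The clause (cyan) is unit, so cyan = 1.
The clause (wet') is unit, so wet = 0.
The clause (snow) is unit, so snow = 1.
The clause (cool) is unit, so cool = 1.
The clause (up') is unit, so up = 0.
Every clause now holds.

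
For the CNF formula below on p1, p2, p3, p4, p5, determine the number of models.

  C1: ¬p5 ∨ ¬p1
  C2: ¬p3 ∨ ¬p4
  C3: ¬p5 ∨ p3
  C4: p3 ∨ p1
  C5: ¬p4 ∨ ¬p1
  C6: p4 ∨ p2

4

There are 2^5 = 32 truth assignments over (p1, p2, p3, p4, p5).
Split on p2. With p2 = True, the clauses containing p2 are satisfied and ¬p2 drops from the rest; 4 of the 2^4 = 16 assignments to the other variables satisfy what remains.
With p2 = False, by the same count on the reduced clause set, 0 assignments work.
Total: 4 + 0 = 4.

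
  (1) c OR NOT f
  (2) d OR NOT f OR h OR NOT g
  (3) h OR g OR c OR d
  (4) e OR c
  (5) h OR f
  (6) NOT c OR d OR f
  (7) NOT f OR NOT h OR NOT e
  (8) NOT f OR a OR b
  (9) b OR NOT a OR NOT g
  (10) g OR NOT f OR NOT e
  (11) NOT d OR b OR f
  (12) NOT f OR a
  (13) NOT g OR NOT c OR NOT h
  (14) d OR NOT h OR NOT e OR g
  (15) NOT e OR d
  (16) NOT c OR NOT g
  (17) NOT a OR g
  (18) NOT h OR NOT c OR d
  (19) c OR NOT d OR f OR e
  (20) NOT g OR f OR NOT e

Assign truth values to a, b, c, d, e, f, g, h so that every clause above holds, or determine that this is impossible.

Suppose c = true.
From the singleton clause (NOT g), g = false.
From the singleton clause (NOT a), a = false.
From the singleton clause (NOT f), f = false.
From the singleton clause (h), h = true.
From the singleton clause (d), d = true.
From the singleton clause (b), b = true.
Every clause is now satisfied; e is unconstrained.

a: false,  b: true,  c: true,  d: true,  e: false,  f: false,  g: false,  h: true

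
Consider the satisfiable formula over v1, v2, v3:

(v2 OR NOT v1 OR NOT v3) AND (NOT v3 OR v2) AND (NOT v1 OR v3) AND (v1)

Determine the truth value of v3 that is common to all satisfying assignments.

Suppose v3 = false.
The clause (NOT v1) is unit, so v1 = false.
That conflicts with the unit clause (v1).
So every satisfying assignment has v3 = True.

True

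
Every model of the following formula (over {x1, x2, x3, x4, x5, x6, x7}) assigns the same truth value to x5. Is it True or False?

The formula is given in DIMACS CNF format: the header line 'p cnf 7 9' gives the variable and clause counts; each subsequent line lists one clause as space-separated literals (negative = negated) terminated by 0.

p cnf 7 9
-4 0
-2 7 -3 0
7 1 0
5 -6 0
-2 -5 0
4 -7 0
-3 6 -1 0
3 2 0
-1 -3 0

Suppose x5 = True.
From the singleton clause (¬x4), x4 = False.
From the singleton clause (¬x2), x2 = False.
From the singleton clause (¬x7), x7 = False.
From the singleton clause (x1), x1 = True.
From the singleton clause (x3), x3 = True.
Now (¬x3) is unsatisfied and unit — conflict.
So every satisfying assignment has x5 = False.

False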